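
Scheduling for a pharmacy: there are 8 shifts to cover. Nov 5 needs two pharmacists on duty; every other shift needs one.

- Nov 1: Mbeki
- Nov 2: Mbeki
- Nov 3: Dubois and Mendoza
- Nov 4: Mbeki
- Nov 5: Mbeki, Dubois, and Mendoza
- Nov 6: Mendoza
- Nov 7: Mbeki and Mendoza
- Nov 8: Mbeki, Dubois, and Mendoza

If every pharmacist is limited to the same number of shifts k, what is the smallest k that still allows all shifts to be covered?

3

With 3 pharmacists and 9 worker-slots to fill, someone must work at least ⌈9/3⌉ = 3 shifts, so k ≥ 3.
k = 3 works: Nov 1→Mbeki, Nov 2→Mbeki, Nov 3→Dubois, Nov 4→Mbeki, Nov 5→Dubois+Mendoza, Nov 6→Mendoza, Nov 7→Mendoza, Nov 8→Dubois.
Loads: Mbeki 3, Dubois 3, Mendoza 3 — all ≤ 3.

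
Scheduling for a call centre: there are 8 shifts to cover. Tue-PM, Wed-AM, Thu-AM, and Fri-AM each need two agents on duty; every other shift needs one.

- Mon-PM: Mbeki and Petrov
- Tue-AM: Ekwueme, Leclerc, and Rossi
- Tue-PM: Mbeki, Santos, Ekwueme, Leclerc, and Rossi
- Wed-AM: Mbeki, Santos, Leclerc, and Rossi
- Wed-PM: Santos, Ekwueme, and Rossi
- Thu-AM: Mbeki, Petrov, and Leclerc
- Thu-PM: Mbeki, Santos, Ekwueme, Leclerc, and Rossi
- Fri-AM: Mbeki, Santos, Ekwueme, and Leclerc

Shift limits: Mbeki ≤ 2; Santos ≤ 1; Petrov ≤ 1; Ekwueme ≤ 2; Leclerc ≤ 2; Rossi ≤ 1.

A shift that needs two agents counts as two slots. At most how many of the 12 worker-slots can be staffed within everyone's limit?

9

Total capacity across all agents is 2+1+1+2+2+1 = 9, and 12 slots are needed, so at most 9 can be filled.
An assignment achieving 9: Mon-PM→Mbeki, Tue-AM→Ekwueme, Wed-AM→Leclerc+Rossi, Wed-PM→Santos, Thu-AM→Mbeki+Petrov, Fri-AM→Ekwueme+Leclerc.
Loads: Mbeki 2/2, Santos 1/1, Petrov 1/1, Ekwueme 2/2, Leclerc 2/2, Rossi 1/1.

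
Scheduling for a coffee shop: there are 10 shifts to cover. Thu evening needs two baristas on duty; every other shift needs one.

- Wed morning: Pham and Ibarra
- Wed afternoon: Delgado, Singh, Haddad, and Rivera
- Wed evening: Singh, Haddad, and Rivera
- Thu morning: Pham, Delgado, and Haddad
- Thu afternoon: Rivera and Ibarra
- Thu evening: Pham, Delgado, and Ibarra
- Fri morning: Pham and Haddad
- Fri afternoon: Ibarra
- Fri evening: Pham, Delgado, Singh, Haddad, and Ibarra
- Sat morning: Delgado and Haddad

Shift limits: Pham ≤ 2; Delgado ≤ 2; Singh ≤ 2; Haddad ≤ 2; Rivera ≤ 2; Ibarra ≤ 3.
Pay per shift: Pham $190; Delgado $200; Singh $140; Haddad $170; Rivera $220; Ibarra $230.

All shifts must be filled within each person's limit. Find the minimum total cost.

$2070

Fri afternoon can only be covered by Ibarra, so that assignment is forced.
Picking the cheapest available barista for each shift independently would cost $1960, but that ignores the shift limits.
An optimal schedule: Wed morning→Pham, Wed afternoon→Rivera, Wed evening→Singh, Thu morning→Delgado, Thu afternoon→Rivera, Thu evening→Pham+Delgado, Fri morning→Haddad, Fri afternoon→Ibarra, Fri evening→Singh, Sat morning→Haddad.
Total: 190 + 220 + 140 + 200 + 220 + 190 + 200 + 170 + 230 + 140 + 170 = $2070.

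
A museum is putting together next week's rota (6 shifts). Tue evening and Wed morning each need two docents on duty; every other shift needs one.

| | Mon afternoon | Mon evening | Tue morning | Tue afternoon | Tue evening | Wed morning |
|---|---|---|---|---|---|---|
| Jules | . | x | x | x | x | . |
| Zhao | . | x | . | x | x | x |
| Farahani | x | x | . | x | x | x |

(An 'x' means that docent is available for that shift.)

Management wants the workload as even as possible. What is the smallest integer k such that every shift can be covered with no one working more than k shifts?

With 3 docents and 8 worker-slots to fill, someone must work at least ⌈8/3⌉ = 3 shifts, so k ≥ 3.
k = 3 works: Mon afternoon→Farahani, Mon evening→Jules, Tue morning→Jules, Tue afternoon→Jules, Tue evening→Zhao+Farahani, Wed morning→Zhao+Farahani.
Loads: Jules 3, Zhao 2, Farahani 3 — all ≤ 3.

3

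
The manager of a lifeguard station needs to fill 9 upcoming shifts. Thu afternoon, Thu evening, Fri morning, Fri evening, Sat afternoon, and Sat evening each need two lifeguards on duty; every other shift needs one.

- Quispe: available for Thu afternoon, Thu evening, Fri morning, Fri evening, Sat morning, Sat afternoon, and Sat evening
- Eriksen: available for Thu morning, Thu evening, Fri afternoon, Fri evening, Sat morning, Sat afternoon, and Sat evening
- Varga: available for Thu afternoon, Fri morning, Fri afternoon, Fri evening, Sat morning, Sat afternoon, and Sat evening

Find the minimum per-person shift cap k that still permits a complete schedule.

With 3 lifeguards and 15 worker-slots to fill, someone must work at least ⌈15/3⌉ = 5 shifts, so k ≥ 5.
k = 5 works: Thu morning→Eriksen, Thu afternoon→Quispe+Varga, Thu evening→Quispe+Eriksen, Fri morning→Quispe+Varga, Fri afternoon→Eriksen, Fri evening→Quispe+Eriksen, Sat morning→Varga, Sat afternoon→Quispe+Varga, Sat evening→Eriksen+Varga.
Loads: Quispe 5, Eriksen 5, Varga 5 — all ≤ 5.

5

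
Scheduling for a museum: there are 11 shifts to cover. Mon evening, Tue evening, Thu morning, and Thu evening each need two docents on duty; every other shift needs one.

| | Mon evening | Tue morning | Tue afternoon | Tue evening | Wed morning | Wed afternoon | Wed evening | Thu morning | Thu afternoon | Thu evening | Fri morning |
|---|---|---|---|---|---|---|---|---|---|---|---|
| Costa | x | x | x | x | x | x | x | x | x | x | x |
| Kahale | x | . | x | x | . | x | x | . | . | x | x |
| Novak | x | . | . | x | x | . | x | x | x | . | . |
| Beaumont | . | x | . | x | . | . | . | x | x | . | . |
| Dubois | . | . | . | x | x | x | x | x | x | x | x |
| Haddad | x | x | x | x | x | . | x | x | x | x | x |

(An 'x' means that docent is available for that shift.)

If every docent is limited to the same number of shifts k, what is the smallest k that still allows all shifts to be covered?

With 6 docents and 15 worker-slots to fill, someone must work at least ⌈15/6⌉ = 3 shifts, so k ≥ 3.
k = 3 works: Mon evening→Kahale+Novak, Tue morning→Costa, Tue afternoon→Costa, Tue evening→Beaumont+Dubois, Wed morning→Novak, Wed afternoon→Costa, Wed evening→Kahale, Thu morning→Beaumont+Dubois, Thu afternoon→Novak, Thu evening→Dubois+Haddad, Fri morning→Kahale.
Loads: Costa 3, Kahale 3, Novak 3, Beaumont 2, Dubois 3, Haddad 1 — all ≤ 3.

3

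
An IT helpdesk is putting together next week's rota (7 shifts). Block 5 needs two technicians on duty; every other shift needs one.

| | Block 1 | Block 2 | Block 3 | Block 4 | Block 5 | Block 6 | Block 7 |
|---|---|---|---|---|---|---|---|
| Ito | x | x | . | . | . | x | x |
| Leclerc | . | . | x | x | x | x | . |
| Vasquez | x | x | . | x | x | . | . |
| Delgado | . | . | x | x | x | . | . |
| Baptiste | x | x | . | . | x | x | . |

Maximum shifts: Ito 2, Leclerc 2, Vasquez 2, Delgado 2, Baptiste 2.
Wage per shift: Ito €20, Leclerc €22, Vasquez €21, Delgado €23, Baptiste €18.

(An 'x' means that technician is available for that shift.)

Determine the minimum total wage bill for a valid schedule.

Block 7 can only be covered by Ito, so that assignment is forced.
Picking the cheapest available technician for each shift independently would cost €156, but that ignores the shift limits.
An optimal schedule: Block 1→Baptiste, Block 2→Baptiste, Block 3→Leclerc, Block 4→Vasquez, Block 5→Vasquez+Leclerc, Block 6→Ito, Block 7→Ito.
Total: 18 + 18 + 22 + 21 + 21 + 22 + 20 + 20 = €162.

€162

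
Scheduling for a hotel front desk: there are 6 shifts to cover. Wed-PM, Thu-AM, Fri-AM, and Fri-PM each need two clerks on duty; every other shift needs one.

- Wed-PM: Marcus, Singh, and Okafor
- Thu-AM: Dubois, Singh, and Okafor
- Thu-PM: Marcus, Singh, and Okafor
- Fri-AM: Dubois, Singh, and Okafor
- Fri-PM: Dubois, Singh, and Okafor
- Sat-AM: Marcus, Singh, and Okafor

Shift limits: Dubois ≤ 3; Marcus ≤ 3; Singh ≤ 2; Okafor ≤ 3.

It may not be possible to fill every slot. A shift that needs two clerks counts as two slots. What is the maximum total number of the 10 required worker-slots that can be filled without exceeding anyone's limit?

10

Total capacity across all clerks is 3+3+2+3 = 11, and 10 slots are needed, so at most 10 can be filled.
An assignment achieving 10: Wed-PM→Marcus+Singh, Thu-AM→Dubois+Singh, Thu-PM→Marcus, Fri-AM→Dubois+Okafor, Fri-PM→Dubois+Okafor, Sat-AM→Marcus.
Loads: Dubois 3/3, Marcus 3/3, Singh 2/2, Okafor 2/3.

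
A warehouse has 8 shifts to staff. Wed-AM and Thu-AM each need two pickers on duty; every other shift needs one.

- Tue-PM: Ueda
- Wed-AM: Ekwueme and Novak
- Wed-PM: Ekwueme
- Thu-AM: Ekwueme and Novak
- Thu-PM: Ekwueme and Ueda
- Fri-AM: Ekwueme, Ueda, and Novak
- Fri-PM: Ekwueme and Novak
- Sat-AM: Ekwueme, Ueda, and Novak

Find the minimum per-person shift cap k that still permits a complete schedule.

With 3 pickers and 10 worker-slots to fill, someone must work at least ⌈10/3⌉ = 4 shifts, so k ≥ 4.
k = 4 works: Tue-PM→Ueda, Wed-AM→Ekwueme+Novak, Wed-PM→Ekwueme, Thu-AM→Ekwueme+Novak, Thu-PM→Ekwueme, Fri-AM→Ueda, Fri-PM→Novak, Sat-AM→Ueda.
Loads: Ekwueme 4, Ueda 3, Novak 3 — all ≤ 4.

4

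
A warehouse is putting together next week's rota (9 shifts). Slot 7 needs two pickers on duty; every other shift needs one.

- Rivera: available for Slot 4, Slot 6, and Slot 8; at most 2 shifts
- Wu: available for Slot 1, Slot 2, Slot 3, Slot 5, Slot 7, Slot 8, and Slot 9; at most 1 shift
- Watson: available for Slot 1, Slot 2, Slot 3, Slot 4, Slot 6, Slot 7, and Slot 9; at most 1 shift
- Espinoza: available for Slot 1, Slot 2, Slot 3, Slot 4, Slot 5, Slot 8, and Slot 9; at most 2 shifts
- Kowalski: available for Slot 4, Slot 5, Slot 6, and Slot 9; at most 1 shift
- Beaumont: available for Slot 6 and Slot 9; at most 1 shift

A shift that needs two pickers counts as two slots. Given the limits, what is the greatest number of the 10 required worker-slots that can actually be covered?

8

Total capacity across all pickers is 2+1+1+2+1+1 = 8, and 10 slots are needed, so at most 8 can be filled.
An assignment achieving 8: Slot 1→Espinoza, Slot 2→Espinoza, Slot 4→Rivera, Slot 5→Kowalski, Slot 6→Beaumont, Slot 7→Wu+Watson, Slot 8→Rivera.
Loads: Rivera 2/2, Wu 1/1, Watson 1/1, Espinoza 2/2, Kowalski 1/1, Beaumont 1/1.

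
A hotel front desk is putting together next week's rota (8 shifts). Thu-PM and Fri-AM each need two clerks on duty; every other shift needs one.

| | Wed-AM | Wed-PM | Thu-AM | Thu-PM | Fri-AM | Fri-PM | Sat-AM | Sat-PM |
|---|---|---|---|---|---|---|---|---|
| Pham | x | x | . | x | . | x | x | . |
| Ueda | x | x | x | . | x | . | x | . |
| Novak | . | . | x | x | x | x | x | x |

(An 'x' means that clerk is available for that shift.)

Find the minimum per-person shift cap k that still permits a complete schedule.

4

With 3 clerks and 10 worker-slots to fill, someone must work at least ⌈10/3⌉ = 4 shifts, so k ≥ 4.
k = 4 works: Wed-AM→Pham, Wed-PM→Pham, Thu-AM→Ueda, Thu-PM→Pham+Novak, Fri-AM→Ueda+Novak, Fri-PM→Pham, Sat-AM→Ueda, Sat-PM→Novak.
Loads: Pham 4, Ueda 3, Novak 3 — all ≤ 4.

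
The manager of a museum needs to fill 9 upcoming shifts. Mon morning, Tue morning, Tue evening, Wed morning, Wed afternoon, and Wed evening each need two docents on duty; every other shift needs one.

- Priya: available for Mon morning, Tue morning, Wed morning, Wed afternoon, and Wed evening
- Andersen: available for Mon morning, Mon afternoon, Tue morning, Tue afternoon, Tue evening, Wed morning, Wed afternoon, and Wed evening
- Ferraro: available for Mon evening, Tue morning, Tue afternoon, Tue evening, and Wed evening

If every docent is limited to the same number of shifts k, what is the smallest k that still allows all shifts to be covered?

With 3 docents and 15 worker-slots to fill, someone must work at least ⌈15/3⌉ = 5 shifts, so k ≥ 5.
k = 5 works: Mon morning→Priya+Andersen, Mon afternoon→Andersen, Mon evening→Ferraro, Tue morning→Priya+Ferraro, Tue afternoon→Ferraro, Tue evening→Andersen+Ferraro, Wed morning→Priya+Andersen, Wed afternoon→Priya+Andersen, Wed evening→Priya+Ferraro.
Loads: Priya 5, Andersen 5, Ferraro 5 — all ≤ 5.

5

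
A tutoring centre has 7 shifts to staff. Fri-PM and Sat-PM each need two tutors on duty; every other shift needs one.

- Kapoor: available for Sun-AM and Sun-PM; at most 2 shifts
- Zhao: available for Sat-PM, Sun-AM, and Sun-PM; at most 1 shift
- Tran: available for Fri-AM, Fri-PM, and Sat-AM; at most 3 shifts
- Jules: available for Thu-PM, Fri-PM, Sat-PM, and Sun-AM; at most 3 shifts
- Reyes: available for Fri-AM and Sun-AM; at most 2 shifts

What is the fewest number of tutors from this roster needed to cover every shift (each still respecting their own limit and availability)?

4

9 slots to fill and no one can take more than 3, so at least ⌈9/3⌉ = 3 tutors are needed.
Any 3 tutors together have capacity at most 3+3+2 = 8 < 9 slots, so 3 can never suffice.
Kapoor, Zhao, Tran, and Jules alone can cover everything: Thu-PM→Jules, Fri-AM→Tran, Fri-PM→Tran+Jules, Sat-AM→Tran, Sat-PM→Zhao+Jules, Sun-AM→Kapoor, Sun-PM→Kapoor.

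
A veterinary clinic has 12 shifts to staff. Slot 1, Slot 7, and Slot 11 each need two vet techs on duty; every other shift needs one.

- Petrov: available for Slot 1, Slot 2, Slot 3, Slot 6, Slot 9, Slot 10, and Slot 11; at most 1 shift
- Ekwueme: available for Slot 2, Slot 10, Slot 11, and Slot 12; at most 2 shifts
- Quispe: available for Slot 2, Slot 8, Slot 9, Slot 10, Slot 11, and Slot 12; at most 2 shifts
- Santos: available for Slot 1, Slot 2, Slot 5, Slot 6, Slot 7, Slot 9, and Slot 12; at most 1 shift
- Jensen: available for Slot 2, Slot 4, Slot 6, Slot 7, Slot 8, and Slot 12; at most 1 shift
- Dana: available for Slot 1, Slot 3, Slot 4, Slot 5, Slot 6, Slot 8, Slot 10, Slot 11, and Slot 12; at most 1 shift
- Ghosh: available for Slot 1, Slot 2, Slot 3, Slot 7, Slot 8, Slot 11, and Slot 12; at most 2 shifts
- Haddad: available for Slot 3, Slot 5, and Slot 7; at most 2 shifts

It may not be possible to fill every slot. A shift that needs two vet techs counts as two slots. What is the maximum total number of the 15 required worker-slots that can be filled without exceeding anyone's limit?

12

Total capacity across all vet techs is 1+2+2+1+1+1+2+2 = 12, and 15 slots are needed, so at most 12 can be filled.
An assignment achieving 12: Slot 1→Dana+Ghosh, Slot 3→Haddad, Slot 4→Jensen, Slot 5→Santos, Slot 7→Ghosh+Haddad, Slot 8→Quispe, Slot 9→Petrov, Slot 10→Ekwueme, Slot 11→Ekwueme+Quispe.
Loads: Petrov 1/1, Ekwueme 2/2, Quispe 2/2, Santos 1/1, Jensen 1/1, Dana 1/1, Ghosh 2/2, Haddad 2/2.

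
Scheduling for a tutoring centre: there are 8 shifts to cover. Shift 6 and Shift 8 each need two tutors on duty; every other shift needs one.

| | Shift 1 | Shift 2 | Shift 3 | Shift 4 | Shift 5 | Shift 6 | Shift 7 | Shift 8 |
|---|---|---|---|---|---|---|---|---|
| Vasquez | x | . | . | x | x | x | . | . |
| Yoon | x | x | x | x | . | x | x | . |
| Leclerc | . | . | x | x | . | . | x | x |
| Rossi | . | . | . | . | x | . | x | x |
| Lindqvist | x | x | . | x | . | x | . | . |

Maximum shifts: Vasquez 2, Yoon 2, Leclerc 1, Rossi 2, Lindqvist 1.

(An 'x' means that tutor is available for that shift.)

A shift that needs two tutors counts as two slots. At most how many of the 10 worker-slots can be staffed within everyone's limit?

Total capacity across all tutors is 2+2+1+2+1 = 8, and 10 slots are needed, so at most 8 can be filled.
An assignment achieving 8: Shift 1→Vasquez, Shift 2→Yoon, Shift 3→Yoon, Shift 5→Vasquez, Shift 6→Lindqvist, Shift 7→Rossi, Shift 8→Leclerc+Rossi.
Loads: Vasquez 2/2, Yoon 2/2, Leclerc 1/1, Rossi 2/2, Lindqvist 1/1.

8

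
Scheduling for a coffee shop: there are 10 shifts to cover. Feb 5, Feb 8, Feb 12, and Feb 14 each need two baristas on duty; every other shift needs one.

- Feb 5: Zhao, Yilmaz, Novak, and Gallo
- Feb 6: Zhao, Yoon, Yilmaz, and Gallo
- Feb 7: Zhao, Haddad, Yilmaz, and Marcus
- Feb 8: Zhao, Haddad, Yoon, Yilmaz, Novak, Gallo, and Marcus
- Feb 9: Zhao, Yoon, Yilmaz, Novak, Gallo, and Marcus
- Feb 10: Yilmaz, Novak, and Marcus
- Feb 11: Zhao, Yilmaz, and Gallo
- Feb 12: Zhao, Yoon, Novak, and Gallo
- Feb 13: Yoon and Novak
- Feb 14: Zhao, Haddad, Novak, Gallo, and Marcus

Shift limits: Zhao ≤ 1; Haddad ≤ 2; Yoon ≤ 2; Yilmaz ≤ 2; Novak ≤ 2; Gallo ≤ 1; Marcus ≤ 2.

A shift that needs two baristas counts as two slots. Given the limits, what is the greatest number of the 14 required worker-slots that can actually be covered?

12

Total capacity across all baristas is 1+2+2+2+2+1+2 = 12, and 14 slots are needed, so at most 12 can be filled.
An assignment achieving 12: Feb 5→Yilmaz+Novak, Feb 6→Yoon, Feb 7→Haddad, Feb 9→Marcus, Feb 10→Yilmaz, Feb 11→Zhao, Feb 12→Novak+Gallo, Feb 13→Yoon, Feb 14→Haddad+Marcus.
Loads: Zhao 1/1, Haddad 2/2, Yoon 2/2, Yilmaz 2/2, Novak 2/2, Gallo 1/1, Marcus 2/2.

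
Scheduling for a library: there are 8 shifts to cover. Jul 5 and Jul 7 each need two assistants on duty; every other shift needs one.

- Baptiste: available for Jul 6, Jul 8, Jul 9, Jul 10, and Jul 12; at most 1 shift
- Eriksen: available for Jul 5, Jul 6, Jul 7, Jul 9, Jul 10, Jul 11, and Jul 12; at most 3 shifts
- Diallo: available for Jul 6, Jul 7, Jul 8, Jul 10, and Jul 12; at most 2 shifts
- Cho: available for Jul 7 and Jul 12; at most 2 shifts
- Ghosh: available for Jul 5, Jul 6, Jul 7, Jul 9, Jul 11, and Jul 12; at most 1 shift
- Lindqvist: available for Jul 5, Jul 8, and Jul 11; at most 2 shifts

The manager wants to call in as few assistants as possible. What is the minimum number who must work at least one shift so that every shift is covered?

10 slots to fill and no one can take more than 3, so at least ⌈10/3⌉ = 4 assistants are needed.
Any 4 assistants together have capacity at most 3+2+2+2 = 9 < 10 slots, so 4 can never suffice.
Baptiste, Eriksen, Diallo, Cho, and Lindqvist alone can cover everything: Jul 5→Eriksen+Lindqvist, Jul 6→Eriksen, Jul 7→Diallo+Cho, Jul 8→Lindqvist, Jul 9→Baptiste, Jul 10→Diallo, Jul 11→Eriksen, Jul 12→Cho.

5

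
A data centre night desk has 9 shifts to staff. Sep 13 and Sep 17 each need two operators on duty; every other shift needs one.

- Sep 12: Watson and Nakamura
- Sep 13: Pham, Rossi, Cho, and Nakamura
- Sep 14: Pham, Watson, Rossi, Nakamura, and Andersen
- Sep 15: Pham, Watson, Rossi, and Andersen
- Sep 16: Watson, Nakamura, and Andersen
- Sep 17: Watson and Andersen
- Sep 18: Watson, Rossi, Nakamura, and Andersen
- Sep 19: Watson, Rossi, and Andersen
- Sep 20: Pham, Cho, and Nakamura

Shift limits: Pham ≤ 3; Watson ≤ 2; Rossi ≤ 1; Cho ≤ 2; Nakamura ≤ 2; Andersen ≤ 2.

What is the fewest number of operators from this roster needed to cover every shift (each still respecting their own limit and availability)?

5

11 slots to fill and no one can take more than 3, so at least ⌈11/3⌉ = 4 operators are needed.
Any 4 operators together have capacity at most 3+2+2+2 = 9 < 11 slots, so 4 can never suffice.
Pham, Watson, Cho, Nakamura, and Andersen alone can cover everything: Sep 12→Watson, Sep 13→Pham+Cho, Sep 14→Pham, Sep 15→Pham, Sep 16→Nakamura, Sep 17→Watson+Andersen, Sep 18→Nakamura, Sep 19→Andersen, Sep 20→Cho.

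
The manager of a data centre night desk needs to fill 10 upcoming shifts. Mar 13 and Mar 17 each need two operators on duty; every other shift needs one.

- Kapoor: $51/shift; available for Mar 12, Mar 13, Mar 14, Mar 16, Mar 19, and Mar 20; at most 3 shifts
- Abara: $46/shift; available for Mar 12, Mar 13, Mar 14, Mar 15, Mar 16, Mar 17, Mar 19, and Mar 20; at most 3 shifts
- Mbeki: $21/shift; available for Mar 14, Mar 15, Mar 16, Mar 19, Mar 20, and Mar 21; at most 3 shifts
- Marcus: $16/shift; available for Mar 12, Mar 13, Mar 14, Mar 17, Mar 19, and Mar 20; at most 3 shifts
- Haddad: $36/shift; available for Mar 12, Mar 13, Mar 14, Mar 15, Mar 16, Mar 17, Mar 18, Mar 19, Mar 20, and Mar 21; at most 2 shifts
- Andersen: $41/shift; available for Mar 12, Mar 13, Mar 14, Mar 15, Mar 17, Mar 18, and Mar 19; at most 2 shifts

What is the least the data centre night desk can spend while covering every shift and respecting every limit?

$357

Picking the cheapest available operator for each shift independently would cost $267, but that ignores the shift limits.
An optimal schedule: Mar 12→Marcus, Mar 13→Andersen+Abara, Mar 14→Marcus, Mar 15→Mbeki, Mar 16→Mbeki, Mar 17→Haddad+Andersen, Mar 18→Haddad, Mar 19→Abara, Mar 20→Marcus, Mar 21→Mbeki.
Total: 16 + 41 + 46 + 16 + 21 + 21 + 36 + 41 + 36 + 46 + 16 + 21 = $357.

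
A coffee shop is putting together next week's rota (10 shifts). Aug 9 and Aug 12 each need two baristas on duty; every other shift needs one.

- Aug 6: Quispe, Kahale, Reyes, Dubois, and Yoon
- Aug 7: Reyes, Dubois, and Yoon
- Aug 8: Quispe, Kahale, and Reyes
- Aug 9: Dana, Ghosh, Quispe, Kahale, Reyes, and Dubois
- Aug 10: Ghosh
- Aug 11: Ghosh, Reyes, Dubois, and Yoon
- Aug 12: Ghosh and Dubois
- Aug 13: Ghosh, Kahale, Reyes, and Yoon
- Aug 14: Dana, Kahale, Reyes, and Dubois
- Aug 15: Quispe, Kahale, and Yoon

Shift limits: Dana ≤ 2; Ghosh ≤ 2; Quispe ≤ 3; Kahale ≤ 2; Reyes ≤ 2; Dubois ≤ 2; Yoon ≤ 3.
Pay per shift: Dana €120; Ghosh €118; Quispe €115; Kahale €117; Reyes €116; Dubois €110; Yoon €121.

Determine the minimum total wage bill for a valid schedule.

€1387

Aug 10 can only be covered by Ghosh, so that assignment is forced.
Aug 12 can only be covered by Ghosh and Dubois, so that assignment is forced.
Picking the cheapest available barista for each shift independently would cost €1357, but that ignores the shift limits.
An optimal schedule: Aug 6→Quispe, Aug 7→Dubois, Aug 8→Quispe, Aug 9→Kahale+Dana, Aug 10→Ghosh, Aug 11→Reyes, Aug 12→Dubois+Ghosh, Aug 13→Reyes, Aug 14→Kahale, Aug 15→Quispe.
Total: 115 + 110 + 115 + 117 + 120 + 118 + 116 + 110 + 118 + 116 + 117 + 115 = €1387.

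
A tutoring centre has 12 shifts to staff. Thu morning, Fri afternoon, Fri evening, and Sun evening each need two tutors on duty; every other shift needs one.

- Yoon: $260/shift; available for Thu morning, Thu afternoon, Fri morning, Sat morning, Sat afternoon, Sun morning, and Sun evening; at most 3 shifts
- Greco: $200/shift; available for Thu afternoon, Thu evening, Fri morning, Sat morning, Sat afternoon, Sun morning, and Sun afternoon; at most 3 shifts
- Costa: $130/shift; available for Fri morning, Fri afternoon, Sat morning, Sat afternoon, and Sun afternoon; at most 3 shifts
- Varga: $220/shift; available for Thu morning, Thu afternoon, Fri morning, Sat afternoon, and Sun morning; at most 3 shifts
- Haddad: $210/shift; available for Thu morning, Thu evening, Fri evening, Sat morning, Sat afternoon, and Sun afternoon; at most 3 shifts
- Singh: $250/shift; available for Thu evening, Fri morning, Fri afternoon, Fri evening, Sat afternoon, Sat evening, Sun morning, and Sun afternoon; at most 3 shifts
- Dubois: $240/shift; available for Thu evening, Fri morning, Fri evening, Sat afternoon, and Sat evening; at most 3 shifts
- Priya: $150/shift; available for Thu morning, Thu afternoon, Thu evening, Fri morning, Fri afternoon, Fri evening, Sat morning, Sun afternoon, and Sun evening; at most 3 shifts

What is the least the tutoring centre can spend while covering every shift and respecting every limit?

Sun evening can only be covered by Yoon and Priya, so that assignment is forced.
Picking the cheapest available tutor for each shift independently would cost $2670, but that ignores the shift limits.
An optimal schedule: Thu morning→Haddad+Varga, Thu afternoon→Greco, Thu evening→Greco, Fri morning→Varga, Fri afternoon→Costa+Priya, Fri evening→Priya+Haddad, Sat morning→Costa, Sat afternoon→Haddad, Sat evening→Dubois, Sun morning→Greco, Sun afternoon→Costa, Sun evening→Priya+Yoon.
Total: 210 + 220 + 200 + 200 + 220 + 130 + 150 + 150 + 210 + 130 + 210 + 240 + 200 + 130 + 150 + 260 = $3010.

$3010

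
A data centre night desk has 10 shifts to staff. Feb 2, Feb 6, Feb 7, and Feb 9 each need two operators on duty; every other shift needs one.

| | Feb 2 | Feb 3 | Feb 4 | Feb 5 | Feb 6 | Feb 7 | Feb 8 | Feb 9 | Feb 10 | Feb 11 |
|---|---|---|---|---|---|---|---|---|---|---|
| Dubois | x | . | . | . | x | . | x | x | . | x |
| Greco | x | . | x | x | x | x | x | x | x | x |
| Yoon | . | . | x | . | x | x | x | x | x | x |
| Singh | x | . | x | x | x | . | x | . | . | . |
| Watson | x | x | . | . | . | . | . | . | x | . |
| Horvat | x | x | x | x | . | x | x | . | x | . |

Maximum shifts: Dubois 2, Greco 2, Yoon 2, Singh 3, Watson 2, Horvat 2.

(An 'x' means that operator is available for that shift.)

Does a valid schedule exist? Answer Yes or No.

No

Total capacity is 2+2+2+3+2+2 = 13 but 14 worker-slots are needed — infeasible.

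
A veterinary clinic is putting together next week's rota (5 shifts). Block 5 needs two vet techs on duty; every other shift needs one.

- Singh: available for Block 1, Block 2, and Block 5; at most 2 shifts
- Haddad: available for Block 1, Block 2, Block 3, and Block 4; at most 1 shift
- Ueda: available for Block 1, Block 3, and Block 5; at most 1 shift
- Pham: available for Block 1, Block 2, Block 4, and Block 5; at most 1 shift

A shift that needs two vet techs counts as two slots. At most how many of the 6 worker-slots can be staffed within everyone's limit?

5

Total capacity across all vet techs is 2+1+1+1 = 5, and 6 slots are needed, so at most 5 can be filled.
An assignment achieving 5: Block 2→Singh, Block 3→Haddad, Block 4→Pham, Block 5→Singh+Ueda.
Loads: Singh 2/2, Haddad 1/1, Ueda 1/1, Pham 1/1.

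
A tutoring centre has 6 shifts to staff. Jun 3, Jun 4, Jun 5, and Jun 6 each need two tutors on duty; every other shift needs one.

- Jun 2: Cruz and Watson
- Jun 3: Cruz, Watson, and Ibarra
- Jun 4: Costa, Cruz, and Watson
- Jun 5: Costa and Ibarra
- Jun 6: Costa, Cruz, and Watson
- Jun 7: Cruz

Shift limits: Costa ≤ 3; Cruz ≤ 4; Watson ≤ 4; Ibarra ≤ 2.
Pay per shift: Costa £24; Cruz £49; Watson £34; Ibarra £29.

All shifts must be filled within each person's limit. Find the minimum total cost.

£315

Jun 5 can only be covered by Costa and Ibarra, so that assignment is forced.
Jun 7 can only be covered by Cruz, so that assignment is forced.
Picking the cheapest available tutor for each shift independently would cost £315, and that bound is achievable.
An optimal schedule: Jun 2→Watson, Jun 3→Ibarra+Watson, Jun 4→Costa+Watson, Jun 5→Costa+Ibarra, Jun 6→Costa+Watson, Jun 7→Cruz.
Total: 34 + 29 + 34 + 24 + 34 + 24 + 29 + 24 + 34 + 49 = £315.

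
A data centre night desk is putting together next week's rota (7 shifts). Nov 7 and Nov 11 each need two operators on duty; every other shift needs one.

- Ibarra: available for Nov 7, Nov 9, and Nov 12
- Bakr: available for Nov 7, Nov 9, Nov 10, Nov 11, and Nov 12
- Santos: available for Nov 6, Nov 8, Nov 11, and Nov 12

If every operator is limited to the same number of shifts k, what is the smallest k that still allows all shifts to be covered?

3

With 3 operators and 9 worker-slots to fill, someone must work at least ⌈9/3⌉ = 3 shifts, so k ≥ 3.
k = 3 works: Nov 6→Santos, Nov 7→Ibarra+Bakr, Nov 8→Santos, Nov 9→Ibarra, Nov 10→Bakr, Nov 11→Bakr+Santos, Nov 12→Ibarra.
Loads: Ibarra 3, Bakr 3, Santos 3 — all ≤ 3.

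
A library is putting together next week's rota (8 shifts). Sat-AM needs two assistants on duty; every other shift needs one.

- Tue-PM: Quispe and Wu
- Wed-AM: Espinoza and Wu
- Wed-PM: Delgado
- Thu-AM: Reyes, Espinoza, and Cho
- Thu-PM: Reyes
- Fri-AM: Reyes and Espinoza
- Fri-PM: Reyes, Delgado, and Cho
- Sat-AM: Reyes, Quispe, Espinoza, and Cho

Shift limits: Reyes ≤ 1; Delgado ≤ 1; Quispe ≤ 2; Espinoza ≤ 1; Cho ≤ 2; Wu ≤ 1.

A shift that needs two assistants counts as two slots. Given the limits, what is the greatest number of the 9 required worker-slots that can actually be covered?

Total capacity across all assistants is 1+1+2+1+2+1 = 8, and 9 slots are needed, so at most 8 can be filled.
An assignment achieving 8: Tue-PM→Quispe, Wed-AM→Wu, Wed-PM→Delgado, Thu-AM→Cho, Thu-PM→Reyes, Fri-AM→Espinoza, Fri-PM→Cho, Sat-AM→Quispe.
Loads: Reyes 1/1, Delgado 1/1, Quispe 2/2, Espinoza 1/1, Cho 2/2, Wu 1/1.

8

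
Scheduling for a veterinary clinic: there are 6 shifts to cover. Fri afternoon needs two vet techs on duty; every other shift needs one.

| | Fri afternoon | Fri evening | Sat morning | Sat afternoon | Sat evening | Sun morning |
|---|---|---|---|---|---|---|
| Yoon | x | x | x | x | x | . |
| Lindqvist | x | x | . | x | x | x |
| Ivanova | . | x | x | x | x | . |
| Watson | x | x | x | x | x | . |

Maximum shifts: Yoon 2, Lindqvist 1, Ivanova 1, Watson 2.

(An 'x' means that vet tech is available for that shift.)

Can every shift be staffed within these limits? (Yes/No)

Total capacity is 2+1+1+2 = 6 but 7 worker-slots are needed — infeasible.

No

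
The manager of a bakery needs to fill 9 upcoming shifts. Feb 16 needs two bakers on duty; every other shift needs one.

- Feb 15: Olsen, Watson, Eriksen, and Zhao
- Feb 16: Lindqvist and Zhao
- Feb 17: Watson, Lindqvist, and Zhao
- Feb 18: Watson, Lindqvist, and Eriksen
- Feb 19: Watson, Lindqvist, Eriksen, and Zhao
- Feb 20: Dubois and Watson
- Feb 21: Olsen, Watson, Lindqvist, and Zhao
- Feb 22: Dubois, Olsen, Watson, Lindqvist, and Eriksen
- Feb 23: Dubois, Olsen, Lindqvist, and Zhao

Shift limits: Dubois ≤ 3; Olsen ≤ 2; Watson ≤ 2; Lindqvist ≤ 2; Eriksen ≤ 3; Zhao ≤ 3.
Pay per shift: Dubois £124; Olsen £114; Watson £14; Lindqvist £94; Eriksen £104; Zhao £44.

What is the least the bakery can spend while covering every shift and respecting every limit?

Feb 16 can only be covered by Lindqvist and Zhao, so that assignment is forced.
Picking the cheapest available baker for each shift independently would cost £280, but that ignores the shift limits.
An optimal schedule: Feb 15→Eriksen, Feb 16→Zhao+Lindqvist, Feb 17→Watson, Feb 18→Lindqvist, Feb 19→Eriksen, Feb 20→Watson, Feb 21→Zhao, Feb 22→Eriksen, Feb 23→Zhao.
Total: 104 + 44 + 94 + 14 + 94 + 104 + 14 + 44 + 104 + 44 = £660.

£660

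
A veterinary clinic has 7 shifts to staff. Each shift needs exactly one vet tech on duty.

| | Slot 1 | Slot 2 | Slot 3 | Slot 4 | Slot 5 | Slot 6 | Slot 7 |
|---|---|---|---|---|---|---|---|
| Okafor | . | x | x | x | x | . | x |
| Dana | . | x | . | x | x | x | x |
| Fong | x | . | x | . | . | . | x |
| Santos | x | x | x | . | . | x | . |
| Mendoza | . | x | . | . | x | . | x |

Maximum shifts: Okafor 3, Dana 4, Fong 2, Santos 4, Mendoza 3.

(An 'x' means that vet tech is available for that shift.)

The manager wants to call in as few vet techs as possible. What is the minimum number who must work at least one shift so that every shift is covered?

2

7 slots to fill and no one can take more than 4, so at least ⌈7/4⌉ = 2 vet techs are needed.
Okafor and Santos alone can cover everything: Slot 1→Santos, Slot 2→Santos, Slot 3→Santos, Slot 4→Okafor, Slot 5→Okafor, Slot 6→Santos, Slot 7→Okafor.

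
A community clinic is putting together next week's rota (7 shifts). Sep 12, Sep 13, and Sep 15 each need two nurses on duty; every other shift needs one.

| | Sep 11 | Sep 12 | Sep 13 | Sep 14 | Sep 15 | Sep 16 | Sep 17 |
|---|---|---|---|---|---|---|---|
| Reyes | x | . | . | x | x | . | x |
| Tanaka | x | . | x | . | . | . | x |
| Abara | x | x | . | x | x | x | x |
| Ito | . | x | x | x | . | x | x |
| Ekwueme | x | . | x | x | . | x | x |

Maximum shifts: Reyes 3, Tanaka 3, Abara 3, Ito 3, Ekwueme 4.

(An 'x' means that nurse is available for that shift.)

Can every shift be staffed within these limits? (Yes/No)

Yes

Sep 12 can only be covered by Abara and Ito, so that assignment is forced.
Sep 15 can only be covered by Reyes and Abara, so that assignment is forced.
One valid schedule: Sep 11→Reyes, Sep 12→Abara+Ito, Sep 13→Tanaka+Ito, Sep 14→Reyes, Sep 15→Reyes+Abara, Sep 16→Abara, Sep 17→Tanaka.
Loads: Reyes 3/3, Tanaka 2/3, Abara 3/3, Ito 2/3, Ekwueme 0/4 — all within limits.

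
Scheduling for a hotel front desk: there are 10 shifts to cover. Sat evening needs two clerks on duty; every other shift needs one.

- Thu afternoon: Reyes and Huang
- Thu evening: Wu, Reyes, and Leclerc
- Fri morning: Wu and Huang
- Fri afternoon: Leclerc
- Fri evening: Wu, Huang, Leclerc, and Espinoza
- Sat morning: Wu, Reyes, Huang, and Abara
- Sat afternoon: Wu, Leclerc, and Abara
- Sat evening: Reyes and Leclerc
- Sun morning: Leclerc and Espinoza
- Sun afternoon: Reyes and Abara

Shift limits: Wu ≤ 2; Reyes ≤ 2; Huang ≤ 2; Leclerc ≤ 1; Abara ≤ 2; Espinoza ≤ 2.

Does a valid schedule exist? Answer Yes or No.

Total capacity is 11 and 11 slots are needed, so capacity alone doesn't rule it out.
Shifts {Fri afternoon, Sat evening} need 3 worker-slots in total, but the clerks available for any of those shifts (Reyes and Leclerc) can supply at most 2 among them. So no valid schedule exists.

No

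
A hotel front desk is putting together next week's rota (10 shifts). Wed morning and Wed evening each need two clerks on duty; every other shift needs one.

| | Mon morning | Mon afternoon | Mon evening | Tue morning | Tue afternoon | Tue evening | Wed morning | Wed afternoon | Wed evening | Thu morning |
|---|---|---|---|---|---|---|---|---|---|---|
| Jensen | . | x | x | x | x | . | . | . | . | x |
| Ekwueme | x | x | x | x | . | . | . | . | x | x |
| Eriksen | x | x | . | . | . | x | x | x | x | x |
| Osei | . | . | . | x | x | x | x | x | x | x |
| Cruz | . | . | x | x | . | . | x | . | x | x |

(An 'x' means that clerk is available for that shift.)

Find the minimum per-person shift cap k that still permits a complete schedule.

3

With 5 clerks and 12 worker-slots to fill, someone must work at least ⌈12/5⌉ = 3 shifts, so k ≥ 3.
k = 3 works: Mon morning→Ekwueme, Mon afternoon→Jensen, Mon evening→Jensen, Tue morning→Ekwueme, Tue afternoon→Jensen, Tue evening→Eriksen, Wed morning→Eriksen+Osei, Wed afternoon→Eriksen, Wed evening→Osei+Cruz, Thu morning→Ekwueme.
Loads: Jensen 3, Ekwueme 3, Eriksen 3, Osei 2, Cruz 1 — all ≤ 3.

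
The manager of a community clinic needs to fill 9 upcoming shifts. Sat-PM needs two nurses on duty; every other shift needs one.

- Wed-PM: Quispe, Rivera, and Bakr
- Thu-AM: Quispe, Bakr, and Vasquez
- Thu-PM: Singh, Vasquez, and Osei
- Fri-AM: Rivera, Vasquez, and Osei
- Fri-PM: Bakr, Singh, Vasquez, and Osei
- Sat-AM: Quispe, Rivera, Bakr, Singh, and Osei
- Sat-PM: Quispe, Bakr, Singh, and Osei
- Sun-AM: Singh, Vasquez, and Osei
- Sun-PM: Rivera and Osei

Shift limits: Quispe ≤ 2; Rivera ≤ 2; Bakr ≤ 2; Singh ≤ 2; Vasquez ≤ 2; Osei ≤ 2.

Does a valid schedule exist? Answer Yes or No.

Yes

One valid schedule: Wed-PM→Quispe, Thu-AM→Quispe, Thu-PM→Singh, Fri-AM→Rivera, Fri-PM→Bakr, Sat-AM→Osei, Sat-PM→Bakr+Osei, Sun-AM→Singh, Sun-PM→Rivera.
Loads: Quispe 2/2, Rivera 2/2, Bakr 2/2, Singh 2/2, Vasquez 0/2, Osei 2/2 — all within limits.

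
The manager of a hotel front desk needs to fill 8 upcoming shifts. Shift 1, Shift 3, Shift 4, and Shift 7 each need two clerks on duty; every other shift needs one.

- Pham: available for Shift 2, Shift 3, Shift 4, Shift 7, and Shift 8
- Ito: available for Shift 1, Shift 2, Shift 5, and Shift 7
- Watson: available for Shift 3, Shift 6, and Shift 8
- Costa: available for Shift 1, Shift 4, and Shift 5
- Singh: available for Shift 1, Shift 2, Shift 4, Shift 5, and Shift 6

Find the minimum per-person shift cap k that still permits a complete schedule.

With 5 clerks and 12 worker-slots to fill, someone must work at least ⌈12/5⌉ = 3 shifts, so k ≥ 3.
k = 3 works: Shift 1→Ito+Costa, Shift 2→Ito, Shift 3→Pham+Watson, Shift 4→Costa+Singh, Shift 5→Costa, Shift 6→Watson, Shift 7→Pham+Ito, Shift 8→Pham.
Loads: Pham 3, Ito 3, Watson 2, Costa 3, Singh 1 — all ≤ 3.

3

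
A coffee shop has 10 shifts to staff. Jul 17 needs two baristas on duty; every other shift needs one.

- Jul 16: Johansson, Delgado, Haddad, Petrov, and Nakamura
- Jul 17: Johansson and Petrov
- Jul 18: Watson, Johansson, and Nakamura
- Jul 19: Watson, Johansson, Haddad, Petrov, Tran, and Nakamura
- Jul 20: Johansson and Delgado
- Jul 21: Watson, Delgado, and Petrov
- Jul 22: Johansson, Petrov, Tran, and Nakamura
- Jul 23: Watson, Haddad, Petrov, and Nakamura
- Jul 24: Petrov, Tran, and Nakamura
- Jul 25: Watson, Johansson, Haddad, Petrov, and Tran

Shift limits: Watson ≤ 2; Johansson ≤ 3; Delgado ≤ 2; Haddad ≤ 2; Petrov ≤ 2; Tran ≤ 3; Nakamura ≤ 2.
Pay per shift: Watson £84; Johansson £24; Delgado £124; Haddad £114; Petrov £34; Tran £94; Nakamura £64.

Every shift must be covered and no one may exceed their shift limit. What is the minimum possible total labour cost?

£624

Jul 17 can only be covered by Johansson and Petrov, so that assignment is forced.
Picking the cheapest available barista for each shift independently would cost £304, but that ignores the shift limits.
An optimal schedule: Jul 16→Nakamura, Jul 17→Johansson+Petrov, Jul 18→Johansson, Jul 19→Tran, Jul 20→Johansson, Jul 21→Petrov, Jul 22→Tran, Jul 23→Watson, Jul 24→Nakamura, Jul 25→Watson.
Total: 64 + 24 + 34 + 24 + 94 + 24 + 34 + 94 + 84 + 64 + 84 = £624.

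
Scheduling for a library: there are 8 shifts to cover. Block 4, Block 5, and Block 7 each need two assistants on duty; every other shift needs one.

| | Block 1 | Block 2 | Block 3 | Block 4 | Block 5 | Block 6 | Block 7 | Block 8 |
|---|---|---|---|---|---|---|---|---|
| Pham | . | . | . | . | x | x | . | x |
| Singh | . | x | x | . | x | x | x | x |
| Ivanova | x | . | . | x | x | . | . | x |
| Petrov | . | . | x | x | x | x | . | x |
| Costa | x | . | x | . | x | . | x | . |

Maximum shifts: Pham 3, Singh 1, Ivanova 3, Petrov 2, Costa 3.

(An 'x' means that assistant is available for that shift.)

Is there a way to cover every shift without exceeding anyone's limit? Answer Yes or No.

Total capacity is 12 and 11 slots are needed, so capacity alone doesn't rule it out.
Shifts {Block 2, Block 7} need 3 worker-slots in total, but the assistants available for any of those shifts (Singh and Costa) can supply at most 2 among them. So no valid schedule exists.

No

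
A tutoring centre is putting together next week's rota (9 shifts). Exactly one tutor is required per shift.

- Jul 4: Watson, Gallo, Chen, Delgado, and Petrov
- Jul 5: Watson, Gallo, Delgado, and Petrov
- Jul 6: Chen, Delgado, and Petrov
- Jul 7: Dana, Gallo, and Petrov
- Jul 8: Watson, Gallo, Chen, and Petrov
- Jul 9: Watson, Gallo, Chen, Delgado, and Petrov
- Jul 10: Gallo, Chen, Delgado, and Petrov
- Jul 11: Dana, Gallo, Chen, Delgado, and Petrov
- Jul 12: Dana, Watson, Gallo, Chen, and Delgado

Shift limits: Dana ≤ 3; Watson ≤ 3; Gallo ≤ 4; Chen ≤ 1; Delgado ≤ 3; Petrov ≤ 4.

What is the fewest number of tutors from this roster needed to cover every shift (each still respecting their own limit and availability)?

3

9 slots to fill and no one can take more than 4, so at least ⌈9/4⌉ = 3 tutors are needed.
Dana, Watson, and Delgado alone can cover everything: Jul 4→Watson, Jul 5→Watson, Jul 6→Delgado, Jul 7→Dana, Jul 8→Watson, Jul 9→Delgado, Jul 10→Delgado, Jul 11→Dana, Jul 12→Dana.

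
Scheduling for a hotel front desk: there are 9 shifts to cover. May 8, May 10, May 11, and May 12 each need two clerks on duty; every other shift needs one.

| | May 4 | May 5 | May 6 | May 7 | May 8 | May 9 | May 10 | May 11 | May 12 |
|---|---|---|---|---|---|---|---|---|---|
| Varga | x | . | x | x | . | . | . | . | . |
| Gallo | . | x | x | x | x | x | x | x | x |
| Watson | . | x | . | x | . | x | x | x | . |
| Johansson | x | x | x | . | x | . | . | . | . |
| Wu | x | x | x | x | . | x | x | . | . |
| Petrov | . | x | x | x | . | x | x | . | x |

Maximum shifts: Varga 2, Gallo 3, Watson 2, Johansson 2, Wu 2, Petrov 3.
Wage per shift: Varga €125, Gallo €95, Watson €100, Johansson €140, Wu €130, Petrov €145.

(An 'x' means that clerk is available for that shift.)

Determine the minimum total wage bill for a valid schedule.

May 8 can only be covered by Gallo and Johansson, so that assignment is forced.
May 11 can only be covered by Gallo and Watson, so that assignment is forced.
May 12 can only be covered by Gallo and Petrov, so that assignment is forced.
Picking the cheapest available clerk for each shift independently would cost €1370, but that ignores the shift limits.
An optimal schedule: May 4→Varga, May 5→Johansson, May 6→Varga, May 7→Wu, May 8→Gallo+Johansson, May 9→Watson, May 10→Wu+Petrov, May 11→Gallo+Watson, May 12→Gallo+Petrov.
Total: 125 + 140 + 125 + 130 + 95 + 140 + 100 + 130 + 145 + 95 + 100 + 95 + 145 = €1565.

€1565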